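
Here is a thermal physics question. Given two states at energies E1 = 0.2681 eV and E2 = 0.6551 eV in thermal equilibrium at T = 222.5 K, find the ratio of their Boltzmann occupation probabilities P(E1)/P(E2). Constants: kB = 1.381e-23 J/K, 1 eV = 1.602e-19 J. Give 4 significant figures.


Step 1: Compute energy difference dE = E1 - E2 = 0.2681 - 0.6551 = -0.387 eV
Step 2: Convert to Joules: dE_J = -0.387 * 1.602e-19 = -6.2e-20 J
Step 3: Compute exponent = -dE_J / (kB * T) = -(-6.2e-20) / (1.381e-23 * 222.5) = 20.18
Step 4: P(E1)/P(E2) = exp(20.18) = 5.789e+08

5.789e+08


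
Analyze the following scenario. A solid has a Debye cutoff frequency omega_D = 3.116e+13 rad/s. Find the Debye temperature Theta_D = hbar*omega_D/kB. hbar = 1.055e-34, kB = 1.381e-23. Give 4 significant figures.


Step 1: hbar*omega_D = 1.055e-34 * 3.116e+13 = 3.287e-21 J
Step 2: Theta_D = 3.287e-21 / 1.381e-23
Step 3: Theta_D = 238 K

238


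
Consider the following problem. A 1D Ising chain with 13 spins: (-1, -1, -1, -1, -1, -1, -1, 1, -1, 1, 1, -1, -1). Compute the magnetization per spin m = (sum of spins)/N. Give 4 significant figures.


Step 1: Count up spins (+1): 3, down spins (-1): 10
Step 2: Total magnetization M = 3 - 10 = -7
Step 3: m = M/N = -7/13 = -0.5385

-0.5385


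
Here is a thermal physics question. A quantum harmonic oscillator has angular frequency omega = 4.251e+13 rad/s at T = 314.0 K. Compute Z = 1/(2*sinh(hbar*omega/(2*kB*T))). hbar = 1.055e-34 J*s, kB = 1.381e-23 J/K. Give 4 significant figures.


Step 1: Compute x = hbar*omega/(kB*T) = 1.055e-34*4.251e+13/(1.381e-23*314.0) = 1.034
Step 2: x/2 = 0.5171
Step 3: sinh(x/2) = 0.5405
Step 4: Z = 1/(2*0.5405) = 0.9251

0.9251


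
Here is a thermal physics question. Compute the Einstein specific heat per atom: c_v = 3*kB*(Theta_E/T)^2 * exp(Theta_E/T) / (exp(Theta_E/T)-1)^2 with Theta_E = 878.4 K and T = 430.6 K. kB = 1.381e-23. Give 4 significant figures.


Step 1: x = Theta_E/T = 878.4/430.6 = 2.04
Step 2: x^2 = 4.161
Step 3: exp(x) = 7.69
Step 4: c_v = 3*1.381e-23*4.161*7.69/(7.69-1)^2 = 2.962e-23

2.962e-23


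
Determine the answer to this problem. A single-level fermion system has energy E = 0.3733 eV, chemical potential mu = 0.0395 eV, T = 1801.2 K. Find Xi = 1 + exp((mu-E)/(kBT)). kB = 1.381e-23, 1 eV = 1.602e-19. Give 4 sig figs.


Step 1: (mu - E) = 0.0395 - 0.3733 = -0.3338 eV
Step 2: x = (mu-E)*eV/(kB*T) = -0.3338*1.602e-19/(1.381e-23*1801.2) = -2.15
Step 3: exp(x) = 0.1165
Step 4: Xi = 1 + 0.1165 = 1.117

1.117


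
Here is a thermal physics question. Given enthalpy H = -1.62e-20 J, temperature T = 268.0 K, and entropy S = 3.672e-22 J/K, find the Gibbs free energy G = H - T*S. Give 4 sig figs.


Step 1: T*S = 268.0 * 3.672e-22 = 9.841e-20 J
Step 2: G = H - T*S = -1.62e-20 - 9.841e-20
Step 3: G = -1.146e-19 J

-1.146e-19


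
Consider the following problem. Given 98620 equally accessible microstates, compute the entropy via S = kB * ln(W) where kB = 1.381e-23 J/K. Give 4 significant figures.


Step 1: ln(W) = ln(98620) = 11.5
Step 2: S = kB * ln(W) = 1.381e-23 * 11.5
Step 3: S = 1.588e-22 J/K

1.588e-22


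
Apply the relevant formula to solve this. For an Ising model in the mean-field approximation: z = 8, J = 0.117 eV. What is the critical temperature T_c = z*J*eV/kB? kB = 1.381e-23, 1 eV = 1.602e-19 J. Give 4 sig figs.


Step 1: z*J = 8*0.117 = 0.936 eV
Step 2: Convert to Joules: 0.936*1.602e-19 = 1.499e-19 J
Step 3: T_c = 1.499e-19 / 1.381e-23 = 1.086e+04 K

1.086e+04


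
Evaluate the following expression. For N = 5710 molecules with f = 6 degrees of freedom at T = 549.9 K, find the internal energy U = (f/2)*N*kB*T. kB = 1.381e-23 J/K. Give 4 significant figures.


Step 1: f/2 = 6/2 = 3.0
Step 2: N*kB*T = 5710*1.381e-23*549.9 = 4.336e-17
Step 3: U = 3.0 * 4.336e-17 = 1.301e-16 J

1.301e-16


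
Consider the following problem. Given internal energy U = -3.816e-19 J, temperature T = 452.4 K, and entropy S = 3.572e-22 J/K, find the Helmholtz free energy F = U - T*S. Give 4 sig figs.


Step 1: T*S = 452.4 * 3.572e-22 = 1.616e-19 J
Step 2: F = U - T*S = -3.816e-19 - 1.616e-19
Step 3: F = -5.432e-19 J

-5.432e-19


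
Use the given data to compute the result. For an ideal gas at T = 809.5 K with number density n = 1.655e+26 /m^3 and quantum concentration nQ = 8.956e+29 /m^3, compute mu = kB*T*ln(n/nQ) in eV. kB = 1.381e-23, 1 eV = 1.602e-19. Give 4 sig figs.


Step 1: n/nQ = 1.655e+26/8.956e+29 = 0.0001848
Step 2: ln(n/nQ) = -8.596
Step 3: mu = kB*T*ln(n/nQ) = 1.118e-20*-8.596 = -9.61e-20 J
Step 4: Convert to eV: -9.61e-20/1.602e-19 = -0.5999 eV

-0.5999


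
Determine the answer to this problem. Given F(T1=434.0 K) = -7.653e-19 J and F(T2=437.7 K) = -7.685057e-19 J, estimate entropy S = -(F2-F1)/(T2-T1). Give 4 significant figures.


Step 1: dF = F2 - F1 = -7.685057e-19 - (-7.653e-19) = -3.2057e-21 J
Step 2: dT = T2 - T1 = 437.7 - 434.0 = 3.7 K
Step 3: S = -dF/dT = -(-3.2057e-21)/3.7 = 8.664e-22 J/K

8.664e-22


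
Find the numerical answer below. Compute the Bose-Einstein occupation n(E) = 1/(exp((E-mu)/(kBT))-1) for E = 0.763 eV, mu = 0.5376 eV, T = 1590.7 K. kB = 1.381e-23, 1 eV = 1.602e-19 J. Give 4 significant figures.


Step 1: (E - mu) = 0.2254 eV
Step 2: x = (E-mu)*eV/(kB*T) = 0.2254*1.602e-19/(1.381e-23*1590.7) = 1.644
Step 3: exp(x) = 5.175
Step 4: n = 1/(exp(x)-1) = 0.2395

0.2395


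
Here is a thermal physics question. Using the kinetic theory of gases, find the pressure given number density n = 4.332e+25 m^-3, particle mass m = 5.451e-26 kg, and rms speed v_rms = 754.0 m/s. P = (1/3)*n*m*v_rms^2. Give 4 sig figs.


Step 1: v_rms^2 = 754.0^2 = 5.685e+05
Step 2: n*m = 4.332e+25*5.451e-26 = 2.361
Step 3: P = (1/3)*2.361*5.685e+05 = 4.475e+05 Pa

4.475e+05


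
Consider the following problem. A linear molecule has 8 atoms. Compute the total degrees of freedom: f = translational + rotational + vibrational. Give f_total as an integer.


Step 1: Translational DOF = 3
Step 2: Rotational DOF (linear) = 2
Step 3: Vibrational DOF = 3*8 - 5 = 19
Step 4: Total = 3 + 2 + 19 = 24

24


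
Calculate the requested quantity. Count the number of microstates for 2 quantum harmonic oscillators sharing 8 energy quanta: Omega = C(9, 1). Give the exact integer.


Step 1: Use binomial coefficient C(9, 1)
Step 2: Numerator = 9! / 8!
Step 3: Denominator = 1!
Step 4: Omega = 9

9


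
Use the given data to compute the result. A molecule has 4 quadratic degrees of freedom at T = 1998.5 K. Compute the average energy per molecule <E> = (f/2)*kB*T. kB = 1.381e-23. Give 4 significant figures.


Step 1: f/2 = 4/2 = 2
Step 2: kB*T = 1.381e-23 * 1998.5 = 2.76e-20
Step 3: <E> = 2 * 2.76e-20 = 5.52e-20 J

5.52e-20


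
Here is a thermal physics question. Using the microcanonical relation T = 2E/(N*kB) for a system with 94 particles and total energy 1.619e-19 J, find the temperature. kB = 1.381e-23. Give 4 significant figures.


Step 1: Numerator = 2*E = 2*1.619e-19 = 3.238e-19 J
Step 2: Denominator = N*kB = 94*1.381e-23 = 1.298e-21
Step 3: T = 3.238e-19 / 1.298e-21 = 249.4 K

249.4


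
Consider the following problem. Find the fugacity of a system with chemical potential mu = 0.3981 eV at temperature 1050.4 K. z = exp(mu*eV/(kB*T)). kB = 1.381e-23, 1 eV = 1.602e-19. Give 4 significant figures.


Step 1: Convert mu to Joules: 0.3981*1.602e-19 = 6.378e-20 J
Step 2: kB*T = 1.381e-23*1050.4 = 1.451e-20 J
Step 3: mu/(kB*T) = 4.396
Step 4: z = exp(4.396) = 81.17

81.17


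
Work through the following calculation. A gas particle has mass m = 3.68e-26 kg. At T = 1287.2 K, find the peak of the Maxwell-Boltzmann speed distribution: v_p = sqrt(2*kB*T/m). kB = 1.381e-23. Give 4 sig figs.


Step 1: Numerator = 2*kB*T = 2*1.381e-23*1287.2 = 3.555e-20
Step 2: Ratio = 3.555e-20 / 3.68e-26 = 9.661e+05
Step 3: v_p = sqrt(9.661e+05) = 982.9 m/s

982.9


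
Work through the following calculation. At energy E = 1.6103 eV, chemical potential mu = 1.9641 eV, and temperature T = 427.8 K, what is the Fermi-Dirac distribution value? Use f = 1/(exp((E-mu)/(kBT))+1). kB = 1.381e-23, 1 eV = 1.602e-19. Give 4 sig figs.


Step 1: (E - mu) = 1.6103 - 1.9641 = -0.3538 eV
Step 2: Convert: (E-mu)*eV = -5.668e-20 J
Step 3: x = (E-mu)*eV/(kB*T) = -9.594
Step 4: f = 1/(exp(-9.594)+1) = 0.9999

0.9999


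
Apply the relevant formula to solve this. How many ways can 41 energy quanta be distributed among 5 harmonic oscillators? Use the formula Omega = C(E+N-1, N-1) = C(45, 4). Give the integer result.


Step 1: Use binomial coefficient C(45, 4)
Step 2: Numerator = 45! / 41!
Step 3: Denominator = 4!
Step 4: Omega = 148995

148995


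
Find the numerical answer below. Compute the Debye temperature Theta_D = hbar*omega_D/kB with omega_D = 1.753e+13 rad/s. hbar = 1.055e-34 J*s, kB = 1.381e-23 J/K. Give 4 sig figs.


Step 1: hbar*omega_D = 1.055e-34 * 1.753e+13 = 1.849e-21 J
Step 2: Theta_D = 1.849e-21 / 1.381e-23
Step 3: Theta_D = 133.9 K

133.9


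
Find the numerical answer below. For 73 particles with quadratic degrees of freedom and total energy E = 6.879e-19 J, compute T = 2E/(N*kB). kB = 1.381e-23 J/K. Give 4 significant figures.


Step 1: Numerator = 2*E = 2*6.879e-19 = 1.376e-18 J
Step 2: Denominator = N*kB = 73*1.381e-23 = 1.008e-21
Step 3: T = 1.376e-18 / 1.008e-21 = 1365 K

1365


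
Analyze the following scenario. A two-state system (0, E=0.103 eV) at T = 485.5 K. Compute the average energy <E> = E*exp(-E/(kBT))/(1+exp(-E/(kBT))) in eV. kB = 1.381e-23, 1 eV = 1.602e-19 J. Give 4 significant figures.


Step 1: beta*E = 0.103*1.602e-19/(1.381e-23*485.5) = 2.461
Step 2: exp(-beta*E) = 0.08535
Step 3: <E> = 0.103*0.08535/(1+0.08535) = 0.008099 eV

0.008099


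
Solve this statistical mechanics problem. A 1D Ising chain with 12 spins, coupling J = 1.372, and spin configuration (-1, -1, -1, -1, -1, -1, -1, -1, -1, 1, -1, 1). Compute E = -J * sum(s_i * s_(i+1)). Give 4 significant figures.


Step 1: Nearest-neighbor products: 1, 1, 1, 1, 1, 1, 1, 1, -1, -1, -1
Step 2: Sum of products = 5
Step 3: E = -1.372 * 5 = -6.86

-6.86


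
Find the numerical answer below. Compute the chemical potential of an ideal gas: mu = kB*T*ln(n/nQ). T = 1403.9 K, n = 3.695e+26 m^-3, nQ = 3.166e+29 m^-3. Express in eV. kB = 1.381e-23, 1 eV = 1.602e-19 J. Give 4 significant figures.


Step 1: n/nQ = 3.695e+26/3.166e+29 = 0.001167
Step 2: ln(n/nQ) = -6.753
Step 3: mu = kB*T*ln(n/nQ) = 1.939e-20*-6.753 = -1.309e-19 J
Step 4: Convert to eV: -1.309e-19/1.602e-19 = -0.8173 eV

-0.8173


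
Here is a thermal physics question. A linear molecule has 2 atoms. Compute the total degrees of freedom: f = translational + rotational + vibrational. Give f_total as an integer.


Step 1: Translational DOF = 3
Step 2: Rotational DOF (linear) = 2
Step 3: Vibrational DOF = 3*2 - 5 = 1
Step 4: Total = 3 + 2 + 1 = 6

6


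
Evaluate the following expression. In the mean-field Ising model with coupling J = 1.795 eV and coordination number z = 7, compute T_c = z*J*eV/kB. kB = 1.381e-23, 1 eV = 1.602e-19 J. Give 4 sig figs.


Step 1: z*J = 7*1.795 = 12.56 eV
Step 2: Convert to Joules: 12.56*1.602e-19 = 2.013e-18 J
Step 3: T_c = 2.013e-18 / 1.381e-23 = 1.458e+05 K

1.458e+05


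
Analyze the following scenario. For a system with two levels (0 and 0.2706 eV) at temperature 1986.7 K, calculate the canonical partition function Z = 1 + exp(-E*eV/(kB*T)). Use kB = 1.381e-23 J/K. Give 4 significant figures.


Step 1: Compute beta*E = E*eV/(kB*T) = 0.2706*1.602e-19/(1.381e-23*1986.7) = 1.58
Step 2: exp(-beta*E) = exp(-1.58) = 0.206
Step 3: Z = 1 + 0.206 = 1.206

1.206


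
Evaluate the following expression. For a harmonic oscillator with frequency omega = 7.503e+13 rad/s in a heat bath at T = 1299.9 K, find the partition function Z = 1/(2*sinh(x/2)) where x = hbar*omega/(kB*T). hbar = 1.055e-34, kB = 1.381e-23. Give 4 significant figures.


Step 1: Compute x = hbar*omega/(kB*T) = 1.055e-34*7.503e+13/(1.381e-23*1299.9) = 0.4409
Step 2: x/2 = 0.2205
Step 3: sinh(x/2) = 0.2223
Step 4: Z = 1/(2*0.2223) = 2.25

2.25


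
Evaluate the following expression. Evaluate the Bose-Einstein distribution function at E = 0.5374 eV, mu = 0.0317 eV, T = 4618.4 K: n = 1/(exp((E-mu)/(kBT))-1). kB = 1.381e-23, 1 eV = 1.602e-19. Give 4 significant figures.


Step 1: (E - mu) = 0.5057 eV
Step 2: x = (E-mu)*eV/(kB*T) = 0.5057*1.602e-19/(1.381e-23*4618.4) = 1.27
Step 3: exp(x) = 3.562
Step 4: n = 1/(exp(x)-1) = 0.3904

0.3904


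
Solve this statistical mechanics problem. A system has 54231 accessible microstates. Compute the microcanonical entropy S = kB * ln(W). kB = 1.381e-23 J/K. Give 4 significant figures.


Step 1: ln(W) = ln(54231) = 10.9
Step 2: S = kB * ln(W) = 1.381e-23 * 10.9
Step 3: S = 1.505e-22 J/K

1.505e-22


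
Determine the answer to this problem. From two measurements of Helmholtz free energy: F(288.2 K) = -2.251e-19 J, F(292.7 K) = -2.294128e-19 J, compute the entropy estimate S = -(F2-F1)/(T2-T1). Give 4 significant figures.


Step 1: dF = F2 - F1 = -2.294128e-19 - (-2.251e-19) = -4.3128e-21 J
Step 2: dT = T2 - T1 = 292.7 - 288.2 = 4.5 K
Step 3: S = -dF/dT = -(-4.3128e-21)/4.5 = 9.584e-22 J/K

9.584e-22


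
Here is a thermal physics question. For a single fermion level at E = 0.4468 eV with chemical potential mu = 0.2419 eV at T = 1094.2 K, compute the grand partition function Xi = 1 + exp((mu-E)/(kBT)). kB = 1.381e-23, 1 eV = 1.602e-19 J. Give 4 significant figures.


Step 1: (mu - E) = 0.2419 - 0.4468 = -0.2049 eV
Step 2: x = (mu-E)*eV/(kB*T) = -0.2049*1.602e-19/(1.381e-23*1094.2) = -2.172
Step 3: exp(x) = 0.1139
Step 4: Xi = 1 + 0.1139 = 1.114

1.114


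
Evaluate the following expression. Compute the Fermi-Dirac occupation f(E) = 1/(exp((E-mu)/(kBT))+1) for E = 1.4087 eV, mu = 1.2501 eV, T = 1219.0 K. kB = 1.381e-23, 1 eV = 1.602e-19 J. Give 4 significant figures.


Step 1: (E - mu) = 1.4087 - 1.2501 = 0.1586 eV
Step 2: Convert: (E-mu)*eV = 2.541e-20 J
Step 3: x = (E-mu)*eV/(kB*T) = 1.509
Step 4: f = 1/(exp(1.509)+1) = 0.181

0.181


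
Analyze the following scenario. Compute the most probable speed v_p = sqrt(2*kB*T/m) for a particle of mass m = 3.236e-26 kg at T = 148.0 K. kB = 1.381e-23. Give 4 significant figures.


Step 1: Numerator = 2*kB*T = 2*1.381e-23*148.0 = 4.088e-21
Step 2: Ratio = 4.088e-21 / 3.236e-26 = 1.263e+05
Step 3: v_p = sqrt(1.263e+05) = 355.4 m/s

355.4


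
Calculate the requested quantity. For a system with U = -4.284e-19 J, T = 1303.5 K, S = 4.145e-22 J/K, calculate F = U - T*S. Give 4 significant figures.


Step 1: T*S = 1303.5 * 4.145e-22 = 5.403e-19 J
Step 2: F = U - T*S = -4.284e-19 - 5.403e-19
Step 3: F = -9.687e-19 J

-9.687e-19


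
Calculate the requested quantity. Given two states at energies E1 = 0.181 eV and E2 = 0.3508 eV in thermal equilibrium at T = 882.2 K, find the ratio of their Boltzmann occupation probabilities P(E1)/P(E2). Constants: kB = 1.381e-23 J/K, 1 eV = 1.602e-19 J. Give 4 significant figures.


Step 1: Compute energy difference dE = E1 - E2 = 0.181 - 0.3508 = -0.1698 eV
Step 2: Convert to Joules: dE_J = -0.1698 * 1.602e-19 = -2.72e-20 J
Step 3: Compute exponent = -dE_J / (kB * T) = -(-2.72e-20) / (1.381e-23 * 882.2) = 2.233
Step 4: P(E1)/P(E2) = exp(2.233) = 9.325

9.325


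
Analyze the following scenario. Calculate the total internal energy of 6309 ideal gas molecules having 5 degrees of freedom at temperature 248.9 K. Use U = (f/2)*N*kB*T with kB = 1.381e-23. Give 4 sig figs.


Step 1: f/2 = 5/2 = 2.5
Step 2: N*kB*T = 6309*1.381e-23*248.9 = 2.169e-17
Step 3: U = 2.5 * 2.169e-17 = 5.421e-17 J

5.421e-17


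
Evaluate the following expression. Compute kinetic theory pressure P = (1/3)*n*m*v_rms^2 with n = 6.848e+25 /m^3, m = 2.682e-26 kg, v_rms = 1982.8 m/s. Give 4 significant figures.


Step 1: v_rms^2 = 1982.8^2 = 3.931e+06
Step 2: n*m = 6.848e+25*2.682e-26 = 1.837
Step 3: P = (1/3)*1.837*3.931e+06 = 2.407e+06 Pa

2.407e+06


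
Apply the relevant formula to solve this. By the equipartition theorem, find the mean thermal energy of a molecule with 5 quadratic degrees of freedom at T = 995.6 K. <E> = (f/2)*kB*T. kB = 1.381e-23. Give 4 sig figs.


Step 1: f/2 = 5/2 = 2.5
Step 2: kB*T = 1.381e-23 * 995.6 = 1.375e-20
Step 3: <E> = 2.5 * 1.375e-20 = 3.437e-20 J

3.437e-20


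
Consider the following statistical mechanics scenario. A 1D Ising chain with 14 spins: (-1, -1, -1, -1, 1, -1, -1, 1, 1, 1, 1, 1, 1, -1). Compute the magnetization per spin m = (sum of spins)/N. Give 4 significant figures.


Step 1: Count up spins (+1): 7, down spins (-1): 7
Step 2: Total magnetization M = 7 - 7 = 0
Step 3: m = M/N = 0/14 = 0

0


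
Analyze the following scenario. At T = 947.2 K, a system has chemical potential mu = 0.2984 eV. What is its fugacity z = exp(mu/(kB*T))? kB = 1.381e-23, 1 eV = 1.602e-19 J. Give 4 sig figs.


Step 1: Convert mu to Joules: 0.2984*1.602e-19 = 4.78e-20 J
Step 2: kB*T = 1.381e-23*947.2 = 1.308e-20 J
Step 3: mu/(kB*T) = 3.654
Step 4: z = exp(3.654) = 38.65

38.65


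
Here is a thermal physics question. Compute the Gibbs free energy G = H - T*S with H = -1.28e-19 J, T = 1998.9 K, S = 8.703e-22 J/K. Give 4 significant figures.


Step 1: T*S = 1998.9 * 8.703e-22 = 1.74e-18 J
Step 2: G = H - T*S = -1.28e-19 - 1.74e-18
Step 3: G = -1.868e-18 J

-1.868e-18


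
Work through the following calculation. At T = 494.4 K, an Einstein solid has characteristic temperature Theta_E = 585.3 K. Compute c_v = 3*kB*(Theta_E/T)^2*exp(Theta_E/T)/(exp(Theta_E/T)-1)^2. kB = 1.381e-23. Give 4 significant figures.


Step 1: x = Theta_E/T = 585.3/494.4 = 1.184
Step 2: x^2 = 1.402
Step 3: exp(x) = 3.267
Step 4: c_v = 3*1.381e-23*1.402*3.267/(3.267-1)^2 = 3.691e-23

3.691e-23


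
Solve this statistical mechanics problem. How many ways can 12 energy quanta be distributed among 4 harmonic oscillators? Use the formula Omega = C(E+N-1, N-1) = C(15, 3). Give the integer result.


Step 1: Use binomial coefficient C(15, 3)
Step 2: Numerator = 15! / 12!
Step 3: Denominator = 3!
Step 4: Omega = 455

455


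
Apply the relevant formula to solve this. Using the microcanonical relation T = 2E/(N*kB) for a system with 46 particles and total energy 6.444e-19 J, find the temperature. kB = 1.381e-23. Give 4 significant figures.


Step 1: Numerator = 2*E = 2*6.444e-19 = 1.289e-18 J
Step 2: Denominator = N*kB = 46*1.381e-23 = 6.353e-22
Step 3: T = 1.289e-18 / 6.353e-22 = 2029 K

2029


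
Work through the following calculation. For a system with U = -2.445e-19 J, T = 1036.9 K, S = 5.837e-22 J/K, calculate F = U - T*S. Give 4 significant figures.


Step 1: T*S = 1036.9 * 5.837e-22 = 6.052e-19 J
Step 2: F = U - T*S = -2.445e-19 - 6.052e-19
Step 3: F = -8.497e-19 J

-8.497e-19


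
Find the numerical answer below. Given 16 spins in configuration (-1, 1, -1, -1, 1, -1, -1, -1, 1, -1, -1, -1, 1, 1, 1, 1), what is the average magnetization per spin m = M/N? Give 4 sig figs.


Step 1: Count up spins (+1): 7, down spins (-1): 9
Step 2: Total magnetization M = 7 - 9 = -2
Step 3: m = M/N = -2/16 = -0.125

-0.125


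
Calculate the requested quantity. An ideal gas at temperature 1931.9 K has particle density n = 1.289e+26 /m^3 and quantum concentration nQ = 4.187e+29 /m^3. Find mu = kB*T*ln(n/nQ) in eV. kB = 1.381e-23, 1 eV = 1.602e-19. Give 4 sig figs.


Step 1: n/nQ = 1.289e+26/4.187e+29 = 0.0003079
Step 2: ln(n/nQ) = -8.086
Step 3: mu = kB*T*ln(n/nQ) = 2.668e-20*-8.086 = -2.157e-19 J
Step 4: Convert to eV: -2.157e-19/1.602e-19 = -1.347 eV

-1.347


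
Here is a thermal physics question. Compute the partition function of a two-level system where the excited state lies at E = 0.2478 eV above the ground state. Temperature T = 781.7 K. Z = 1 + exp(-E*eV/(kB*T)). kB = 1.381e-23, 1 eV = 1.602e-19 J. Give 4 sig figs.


Step 1: Compute beta*E = E*eV/(kB*T) = 0.2478*1.602e-19/(1.381e-23*781.7) = 3.677
Step 2: exp(-beta*E) = exp(-3.677) = 0.02529
Step 3: Z = 1 + 0.02529 = 1.025

1.025


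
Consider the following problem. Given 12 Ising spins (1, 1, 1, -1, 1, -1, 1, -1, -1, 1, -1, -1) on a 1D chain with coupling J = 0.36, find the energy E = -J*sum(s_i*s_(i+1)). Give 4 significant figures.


Step 1: Nearest-neighbor products: 1, 1, -1, -1, -1, -1, -1, 1, -1, -1, 1
Step 2: Sum of products = -3
Step 3: E = -0.36 * -3 = 1.08

1.08


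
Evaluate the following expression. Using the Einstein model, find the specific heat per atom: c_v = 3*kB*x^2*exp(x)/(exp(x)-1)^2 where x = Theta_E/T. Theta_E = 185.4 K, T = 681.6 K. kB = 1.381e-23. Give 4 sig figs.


Step 1: x = Theta_E/T = 185.4/681.6 = 0.272
Step 2: x^2 = 0.07399
Step 3: exp(x) = 1.313
Step 4: c_v = 3*1.381e-23*0.07399*1.313/(1.313-1)^2 = 4.118e-23

4.118e-23


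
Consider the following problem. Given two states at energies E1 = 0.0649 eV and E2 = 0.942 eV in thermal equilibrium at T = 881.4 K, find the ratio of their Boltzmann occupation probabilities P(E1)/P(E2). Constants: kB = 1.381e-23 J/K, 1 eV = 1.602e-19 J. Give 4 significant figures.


Step 1: Compute energy difference dE = E1 - E2 = 0.0649 - 0.942 = -0.8771 eV
Step 2: Convert to Joules: dE_J = -0.8771 * 1.602e-19 = -1.405e-19 J
Step 3: Compute exponent = -dE_J / (kB * T) = -(-1.405e-19) / (1.381e-23 * 881.4) = 11.54
Step 4: P(E1)/P(E2) = exp(11.54) = 1.031e+05

1.031e+05


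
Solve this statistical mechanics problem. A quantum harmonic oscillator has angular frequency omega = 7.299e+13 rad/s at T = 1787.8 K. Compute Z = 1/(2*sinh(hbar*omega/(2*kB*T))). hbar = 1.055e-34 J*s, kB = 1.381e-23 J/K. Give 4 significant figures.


Step 1: Compute x = hbar*omega/(kB*T) = 1.055e-34*7.299e+13/(1.381e-23*1787.8) = 0.3119
Step 2: x/2 = 0.1559
Step 3: sinh(x/2) = 0.1566
Step 4: Z = 1/(2*0.1566) = 3.193

3.193


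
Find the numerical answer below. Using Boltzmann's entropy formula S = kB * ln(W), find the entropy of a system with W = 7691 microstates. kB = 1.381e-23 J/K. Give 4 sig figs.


Step 1: ln(W) = ln(7691) = 8.948
Step 2: S = kB * ln(W) = 1.381e-23 * 8.948
Step 3: S = 1.236e-22 J/K

1.236e-22


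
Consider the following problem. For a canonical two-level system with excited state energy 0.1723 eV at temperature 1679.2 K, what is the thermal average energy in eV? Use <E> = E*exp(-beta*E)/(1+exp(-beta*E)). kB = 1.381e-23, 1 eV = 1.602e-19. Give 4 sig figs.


Step 1: beta*E = 0.1723*1.602e-19/(1.381e-23*1679.2) = 1.19
Step 2: exp(-beta*E) = 0.3041
Step 3: <E> = 0.1723*0.3041/(1+0.3041) = 0.04018 eV

0.04018


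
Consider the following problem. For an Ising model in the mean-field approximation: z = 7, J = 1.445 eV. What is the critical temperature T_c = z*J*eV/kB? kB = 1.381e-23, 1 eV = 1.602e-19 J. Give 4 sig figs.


Step 1: z*J = 7*1.445 = 10.12 eV
Step 2: Convert to Joules: 10.12*1.602e-19 = 1.62e-18 J
Step 3: T_c = 1.62e-18 / 1.381e-23 = 1.173e+05 K

1.173e+05


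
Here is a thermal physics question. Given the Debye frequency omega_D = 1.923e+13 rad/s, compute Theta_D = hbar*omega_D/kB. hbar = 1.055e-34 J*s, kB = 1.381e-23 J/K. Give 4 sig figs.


Step 1: hbar*omega_D = 1.055e-34 * 1.923e+13 = 2.029e-21 J
Step 2: Theta_D = 2.029e-21 / 1.381e-23
Step 3: Theta_D = 146.9 K

146.9


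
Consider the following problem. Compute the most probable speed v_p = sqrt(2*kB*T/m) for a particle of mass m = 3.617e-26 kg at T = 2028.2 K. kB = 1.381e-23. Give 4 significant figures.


Step 1: Numerator = 2*kB*T = 2*1.381e-23*2028.2 = 5.602e-20
Step 2: Ratio = 5.602e-20 / 3.617e-26 = 1.549e+06
Step 3: v_p = sqrt(1.549e+06) = 1244 m/s

1244


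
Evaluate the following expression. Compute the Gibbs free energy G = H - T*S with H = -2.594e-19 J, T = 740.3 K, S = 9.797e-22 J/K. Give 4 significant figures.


Step 1: T*S = 740.3 * 9.797e-22 = 7.253e-19 J
Step 2: G = H - T*S = -2.594e-19 - 7.253e-19
Step 3: G = -9.847e-19 J

-9.847e-19


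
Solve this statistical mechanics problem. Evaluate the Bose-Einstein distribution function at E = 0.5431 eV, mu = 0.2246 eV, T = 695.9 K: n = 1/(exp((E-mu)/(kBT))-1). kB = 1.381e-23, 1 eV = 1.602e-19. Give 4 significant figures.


Step 1: (E - mu) = 0.3185 eV
Step 2: x = (E-mu)*eV/(kB*T) = 0.3185*1.602e-19/(1.381e-23*695.9) = 5.309
Step 3: exp(x) = 202.2
Step 4: n = 1/(exp(x)-1) = 0.00497

0.00497


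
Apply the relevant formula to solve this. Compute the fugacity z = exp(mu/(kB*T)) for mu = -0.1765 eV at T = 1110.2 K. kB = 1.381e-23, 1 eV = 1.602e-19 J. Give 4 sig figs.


Step 1: Convert mu to Joules: -0.1765*1.602e-19 = -2.828e-20 J
Step 2: kB*T = 1.381e-23*1110.2 = 1.533e-20 J
Step 3: mu/(kB*T) = -1.844
Step 4: z = exp(-1.844) = 0.1581

0.1581


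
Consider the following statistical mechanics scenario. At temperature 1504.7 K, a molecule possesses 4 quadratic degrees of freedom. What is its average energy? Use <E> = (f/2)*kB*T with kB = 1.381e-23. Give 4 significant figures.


Step 1: f/2 = 4/2 = 2
Step 2: kB*T = 1.381e-23 * 1504.7 = 2.078e-20
Step 3: <E> = 2 * 2.078e-20 = 4.156e-20 J

4.156e-20


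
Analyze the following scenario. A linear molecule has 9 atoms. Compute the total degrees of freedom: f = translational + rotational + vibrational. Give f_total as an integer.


Step 1: Translational DOF = 3
Step 2: Rotational DOF (linear) = 2
Step 3: Vibrational DOF = 3*9 - 5 = 22
Step 4: Total = 3 + 2 + 22 = 27

27


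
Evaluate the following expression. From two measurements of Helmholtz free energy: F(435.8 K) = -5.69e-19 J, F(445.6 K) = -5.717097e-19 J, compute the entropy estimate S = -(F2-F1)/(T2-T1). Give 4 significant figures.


Step 1: dF = F2 - F1 = -5.717097e-19 - (-5.69e-19) = -2.7097e-21 J
Step 2: dT = T2 - T1 = 445.6 - 435.8 = 9.8 K
Step 3: S = -dF/dT = -(-2.7097e-21)/9.8 = 2.765e-22 J/K

2.765e-22


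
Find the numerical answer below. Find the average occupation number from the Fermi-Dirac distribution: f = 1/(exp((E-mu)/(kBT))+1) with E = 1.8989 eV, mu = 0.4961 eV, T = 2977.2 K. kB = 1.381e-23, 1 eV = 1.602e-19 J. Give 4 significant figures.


Step 1: (E - mu) = 1.8989 - 0.4961 = 1.403 eV
Step 2: Convert: (E-mu)*eV = 2.247e-19 J
Step 3: x = (E-mu)*eV/(kB*T) = 5.466
Step 4: f = 1/(exp(5.466)+1) = 0.004211

0.004211


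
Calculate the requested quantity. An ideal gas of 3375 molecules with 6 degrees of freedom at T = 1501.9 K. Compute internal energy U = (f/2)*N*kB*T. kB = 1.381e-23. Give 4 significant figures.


Step 1: f/2 = 6/2 = 3.0
Step 2: N*kB*T = 3375*1.381e-23*1501.9 = 7e-17
Step 3: U = 3.0 * 7e-17 = 2.1e-16 J

2.1e-16


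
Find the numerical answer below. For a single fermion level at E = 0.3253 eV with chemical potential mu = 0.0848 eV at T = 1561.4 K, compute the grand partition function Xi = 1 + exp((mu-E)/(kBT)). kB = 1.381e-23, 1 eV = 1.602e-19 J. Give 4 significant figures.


Step 1: (mu - E) = 0.0848 - 0.3253 = -0.2405 eV
Step 2: x = (mu-E)*eV/(kB*T) = -0.2405*1.602e-19/(1.381e-23*1561.4) = -1.787
Step 3: exp(x) = 0.1675
Step 4: Xi = 1 + 0.1675 = 1.167

1.167


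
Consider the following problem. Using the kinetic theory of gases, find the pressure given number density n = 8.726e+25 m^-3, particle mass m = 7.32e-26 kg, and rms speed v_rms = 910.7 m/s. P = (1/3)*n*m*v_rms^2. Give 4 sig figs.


Step 1: v_rms^2 = 910.7^2 = 8.294e+05
Step 2: n*m = 8.726e+25*7.32e-26 = 6.387
Step 3: P = (1/3)*6.387*8.294e+05 = 1.766e+06 Pa

1.766e+06


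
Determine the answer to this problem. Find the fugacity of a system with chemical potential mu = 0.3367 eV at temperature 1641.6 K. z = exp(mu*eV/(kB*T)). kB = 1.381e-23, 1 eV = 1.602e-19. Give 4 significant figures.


Step 1: Convert mu to Joules: 0.3367*1.602e-19 = 5.394e-20 J
Step 2: kB*T = 1.381e-23*1641.6 = 2.267e-20 J
Step 3: mu/(kB*T) = 2.379
Step 4: z = exp(2.379) = 10.8

10.8


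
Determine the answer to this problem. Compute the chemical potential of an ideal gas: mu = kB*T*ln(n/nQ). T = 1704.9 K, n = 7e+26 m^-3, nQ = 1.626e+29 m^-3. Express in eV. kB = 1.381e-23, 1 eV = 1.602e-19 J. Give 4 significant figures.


Step 1: n/nQ = 7e+26/1.626e+29 = 0.004305
Step 2: ln(n/nQ) = -5.448
Step 3: mu = kB*T*ln(n/nQ) = 2.354e-20*-5.448 = -1.283e-19 J
Step 4: Convert to eV: -1.283e-19/1.602e-19 = -0.8007 eV

-0.8007


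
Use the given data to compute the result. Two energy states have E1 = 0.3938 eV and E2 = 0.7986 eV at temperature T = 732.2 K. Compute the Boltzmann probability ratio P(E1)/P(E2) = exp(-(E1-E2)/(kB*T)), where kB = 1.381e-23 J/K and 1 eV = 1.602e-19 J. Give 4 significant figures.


Step 1: Compute energy difference dE = E1 - E2 = 0.3938 - 0.7986 = -0.4048 eV
Step 2: Convert to Joules: dE_J = -0.4048 * 1.602e-19 = -6.485e-20 J
Step 3: Compute exponent = -dE_J / (kB * T) = -(-6.485e-20) / (1.381e-23 * 732.2) = 6.413
Step 4: P(E1)/P(E2) = exp(6.413) = 609.9

609.9


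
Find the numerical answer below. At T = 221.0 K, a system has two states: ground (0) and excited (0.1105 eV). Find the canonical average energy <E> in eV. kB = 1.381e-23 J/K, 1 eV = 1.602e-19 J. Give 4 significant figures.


Step 1: beta*E = 0.1105*1.602e-19/(1.381e-23*221.0) = 5.8
Step 2: exp(-beta*E) = 0.003027
Step 3: <E> = 0.1105*0.003027/(1+0.003027) = 0.0003335 eV

0.0003335


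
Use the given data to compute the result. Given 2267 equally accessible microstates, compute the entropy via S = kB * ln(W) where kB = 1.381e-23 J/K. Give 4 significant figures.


Step 1: ln(W) = ln(2267) = 7.726
Step 2: S = kB * ln(W) = 1.381e-23 * 7.726
Step 3: S = 1.067e-22 J/K

1.067e-22


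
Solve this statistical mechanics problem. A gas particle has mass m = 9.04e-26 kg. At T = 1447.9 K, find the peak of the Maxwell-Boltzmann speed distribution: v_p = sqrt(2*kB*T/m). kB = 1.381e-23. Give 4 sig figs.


Step 1: Numerator = 2*kB*T = 2*1.381e-23*1447.9 = 3.999e-20
Step 2: Ratio = 3.999e-20 / 9.04e-26 = 4.424e+05
Step 3: v_p = sqrt(4.424e+05) = 665.1 m/s

665.1


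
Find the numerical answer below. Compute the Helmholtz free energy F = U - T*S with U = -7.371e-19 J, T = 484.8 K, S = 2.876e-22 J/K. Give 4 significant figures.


Step 1: T*S = 484.8 * 2.876e-22 = 1.394e-19 J
Step 2: F = U - T*S = -7.371e-19 - 1.394e-19
Step 3: F = -8.765e-19 J

-8.765e-19


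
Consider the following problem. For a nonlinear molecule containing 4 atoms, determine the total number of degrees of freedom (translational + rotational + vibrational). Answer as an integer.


Step 1: Translational DOF = 3
Step 2: Rotational DOF (nonlinear) = 3
Step 3: Vibrational DOF = 3*4 - 6 = 6
Step 4: Total = 3 + 3 + 6 = 12

12


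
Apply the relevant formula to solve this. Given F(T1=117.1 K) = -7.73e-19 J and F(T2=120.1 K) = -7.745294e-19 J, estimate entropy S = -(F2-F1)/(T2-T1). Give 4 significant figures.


Step 1: dF = F2 - F1 = -7.745294e-19 - (-7.73e-19) = -1.5294e-21 J
Step 2: dT = T2 - T1 = 120.1 - 117.1 = 3 K
Step 3: S = -dF/dT = -(-1.5294e-21)/3 = 5.098e-22 J/K

5.098e-22


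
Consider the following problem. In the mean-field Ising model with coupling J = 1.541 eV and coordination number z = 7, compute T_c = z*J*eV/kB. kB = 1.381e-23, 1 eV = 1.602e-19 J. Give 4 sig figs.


Step 1: z*J = 7*1.541 = 10.79 eV
Step 2: Convert to Joules: 10.79*1.602e-19 = 1.728e-18 J
Step 3: T_c = 1.728e-18 / 1.381e-23 = 1.251e+05 K

1.251e+05


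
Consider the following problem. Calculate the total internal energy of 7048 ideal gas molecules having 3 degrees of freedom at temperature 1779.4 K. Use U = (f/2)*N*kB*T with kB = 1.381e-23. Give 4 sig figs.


Step 1: f/2 = 3/2 = 1.5
Step 2: N*kB*T = 7048*1.381e-23*1779.4 = 1.732e-16
Step 3: U = 1.5 * 1.732e-16 = 2.598e-16 J

2.598e-16


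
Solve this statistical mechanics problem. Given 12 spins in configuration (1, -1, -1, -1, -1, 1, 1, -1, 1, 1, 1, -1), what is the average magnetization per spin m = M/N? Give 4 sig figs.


Step 1: Count up spins (+1): 6, down spins (-1): 6
Step 2: Total magnetization M = 6 - 6 = 0
Step 3: m = M/N = 0/12 = 0

0


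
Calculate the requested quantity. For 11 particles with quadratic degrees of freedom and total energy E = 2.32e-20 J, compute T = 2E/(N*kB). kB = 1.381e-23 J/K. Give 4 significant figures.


Step 1: Numerator = 2*E = 2*2.32e-20 = 4.64e-20 J
Step 2: Denominator = N*kB = 11*1.381e-23 = 1.519e-22
Step 3: T = 4.64e-20 / 1.519e-22 = 305.4 K

305.4


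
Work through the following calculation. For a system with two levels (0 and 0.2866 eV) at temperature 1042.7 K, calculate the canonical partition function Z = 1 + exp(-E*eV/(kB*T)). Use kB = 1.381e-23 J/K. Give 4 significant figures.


Step 1: Compute beta*E = E*eV/(kB*T) = 0.2866*1.602e-19/(1.381e-23*1042.7) = 3.188
Step 2: exp(-beta*E) = exp(-3.188) = 0.04123
Step 3: Z = 1 + 0.04123 = 1.041

1.041


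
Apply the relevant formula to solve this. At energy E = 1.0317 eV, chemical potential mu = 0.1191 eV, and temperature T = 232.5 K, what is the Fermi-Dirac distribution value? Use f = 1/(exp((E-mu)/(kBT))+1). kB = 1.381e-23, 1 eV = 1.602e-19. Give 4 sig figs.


Step 1: (E - mu) = 1.0317 - 0.1191 = 0.9126 eV
Step 2: Convert: (E-mu)*eV = 1.462e-19 J
Step 3: x = (E-mu)*eV/(kB*T) = 45.53
Step 4: f = 1/(exp(45.53)+1) = 1.68e-20

1.68e-20


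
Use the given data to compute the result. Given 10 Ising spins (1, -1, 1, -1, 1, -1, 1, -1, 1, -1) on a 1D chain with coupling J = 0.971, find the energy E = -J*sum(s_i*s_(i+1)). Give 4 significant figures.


Step 1: Nearest-neighbor products: -1, -1, -1, -1, -1, -1, -1, -1, -1
Step 2: Sum of products = -9
Step 3: E = -0.971 * -9 = 8.739

8.739


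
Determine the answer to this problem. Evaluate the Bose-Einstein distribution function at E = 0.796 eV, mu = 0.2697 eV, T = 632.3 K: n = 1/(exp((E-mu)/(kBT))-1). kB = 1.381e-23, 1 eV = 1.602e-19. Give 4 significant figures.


Step 1: (E - mu) = 0.5263 eV
Step 2: x = (E-mu)*eV/(kB*T) = 0.5263*1.602e-19/(1.381e-23*632.3) = 9.656
Step 3: exp(x) = 1.561e+04
Step 4: n = 1/(exp(x)-1) = 6.407e-05

6.407e-05


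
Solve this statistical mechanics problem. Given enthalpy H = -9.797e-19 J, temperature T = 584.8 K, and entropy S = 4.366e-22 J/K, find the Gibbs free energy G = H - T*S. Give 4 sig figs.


Step 1: T*S = 584.8 * 4.366e-22 = 2.553e-19 J
Step 2: G = H - T*S = -9.797e-19 - 2.553e-19
Step 3: G = -1.235e-18 J

-1.235e-18


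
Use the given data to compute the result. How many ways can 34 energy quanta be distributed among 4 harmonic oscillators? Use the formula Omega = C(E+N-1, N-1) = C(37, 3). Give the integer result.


Step 1: Use binomial coefficient C(37, 3)
Step 2: Numerator = 37! / 34!
Step 3: Denominator = 3!
Step 4: Omega = 7770

7770


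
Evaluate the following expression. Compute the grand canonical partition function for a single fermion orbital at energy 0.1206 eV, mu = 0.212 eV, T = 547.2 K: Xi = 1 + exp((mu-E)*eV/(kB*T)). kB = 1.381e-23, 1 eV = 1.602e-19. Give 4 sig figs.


Step 1: (mu - E) = 0.212 - 0.1206 = 0.0914 eV
Step 2: x = (mu-E)*eV/(kB*T) = 0.0914*1.602e-19/(1.381e-23*547.2) = 1.938
Step 3: exp(x) = 6.942
Step 4: Xi = 1 + 6.942 = 7.942

7.942


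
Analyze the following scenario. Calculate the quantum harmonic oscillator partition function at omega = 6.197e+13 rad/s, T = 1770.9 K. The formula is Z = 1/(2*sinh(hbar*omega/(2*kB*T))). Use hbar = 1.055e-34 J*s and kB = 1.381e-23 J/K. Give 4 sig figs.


Step 1: Compute x = hbar*omega/(kB*T) = 1.055e-34*6.197e+13/(1.381e-23*1770.9) = 0.2673
Step 2: x/2 = 0.1337
Step 3: sinh(x/2) = 0.1341
Step 4: Z = 1/(2*0.1341) = 3.73

3.73


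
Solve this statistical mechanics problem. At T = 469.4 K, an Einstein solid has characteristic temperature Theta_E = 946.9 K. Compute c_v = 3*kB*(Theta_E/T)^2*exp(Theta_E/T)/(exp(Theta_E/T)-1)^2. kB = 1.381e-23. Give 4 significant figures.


Step 1: x = Theta_E/T = 946.9/469.4 = 2.017
Step 2: x^2 = 4.069
Step 3: exp(x) = 7.518
Step 4: c_v = 3*1.381e-23*4.069*7.518/(7.518-1)^2 = 2.984e-23

2.984e-23


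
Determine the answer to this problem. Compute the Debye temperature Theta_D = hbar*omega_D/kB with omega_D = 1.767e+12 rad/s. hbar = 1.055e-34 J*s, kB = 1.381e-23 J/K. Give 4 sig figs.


Step 1: hbar*omega_D = 1.055e-34 * 1.767e+12 = 1.864e-22 J
Step 2: Theta_D = 1.864e-22 / 1.381e-23
Step 3: Theta_D = 13.5 K

13.5


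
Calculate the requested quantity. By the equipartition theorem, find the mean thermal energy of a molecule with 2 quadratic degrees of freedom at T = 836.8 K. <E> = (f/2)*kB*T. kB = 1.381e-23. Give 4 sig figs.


Step 1: f/2 = 2/2 = 1
Step 2: kB*T = 1.381e-23 * 836.8 = 1.156e-20
Step 3: <E> = 1 * 1.156e-20 = 1.156e-20 J

1.156e-20


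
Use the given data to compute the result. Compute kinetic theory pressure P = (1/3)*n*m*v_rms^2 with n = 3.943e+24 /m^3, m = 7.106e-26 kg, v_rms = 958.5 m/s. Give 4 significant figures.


Step 1: v_rms^2 = 958.5^2 = 9.187e+05
Step 2: n*m = 3.943e+24*7.106e-26 = 0.2802
Step 3: P = (1/3)*0.2802*9.187e+05 = 8.581e+04 Pa

8.581e+04


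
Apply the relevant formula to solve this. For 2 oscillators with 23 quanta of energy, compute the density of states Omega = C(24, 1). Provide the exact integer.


Step 1: Use binomial coefficient C(24, 1)
Step 2: Numerator = 24! / 23!
Step 3: Denominator = 1!
Step 4: Omega = 24

24


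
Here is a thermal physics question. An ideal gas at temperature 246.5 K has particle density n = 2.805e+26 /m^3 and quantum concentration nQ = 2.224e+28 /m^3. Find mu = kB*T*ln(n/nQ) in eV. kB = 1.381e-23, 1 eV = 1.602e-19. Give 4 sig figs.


Step 1: n/nQ = 2.805e+26/2.224e+28 = 0.01261
Step 2: ln(n/nQ) = -4.373
Step 3: mu = kB*T*ln(n/nQ) = 3.404e-21*-4.373 = -1.489e-20 J
Step 4: Convert to eV: -1.489e-20/1.602e-19 = -0.09293 eV

-0.09293


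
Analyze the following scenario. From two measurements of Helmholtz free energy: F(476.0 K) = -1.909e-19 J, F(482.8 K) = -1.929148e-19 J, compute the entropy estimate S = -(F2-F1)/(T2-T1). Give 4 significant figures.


Step 1: dF = F2 - F1 = -1.929148e-19 - (-1.909e-19) = -2.0148e-21 J
Step 2: dT = T2 - T1 = 482.8 - 476.0 = 6.8 K
Step 3: S = -dF/dT = -(-2.0148e-21)/6.8 = 2.963e-22 J/K

2.963e-22


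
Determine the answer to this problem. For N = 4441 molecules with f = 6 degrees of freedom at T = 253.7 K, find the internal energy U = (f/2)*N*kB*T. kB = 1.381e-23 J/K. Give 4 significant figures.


Step 1: f/2 = 6/2 = 3.0
Step 2: N*kB*T = 4441*1.381e-23*253.7 = 1.556e-17
Step 3: U = 3.0 * 1.556e-17 = 4.668e-17 J

4.668e-17


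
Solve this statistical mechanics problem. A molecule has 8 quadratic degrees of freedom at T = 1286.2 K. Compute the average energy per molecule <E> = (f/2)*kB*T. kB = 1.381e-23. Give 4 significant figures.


Step 1: f/2 = 8/2 = 4
Step 2: kB*T = 1.381e-23 * 1286.2 = 1.776e-20
Step 3: <E> = 4 * 1.776e-20 = 7.105e-20 J

7.105e-20


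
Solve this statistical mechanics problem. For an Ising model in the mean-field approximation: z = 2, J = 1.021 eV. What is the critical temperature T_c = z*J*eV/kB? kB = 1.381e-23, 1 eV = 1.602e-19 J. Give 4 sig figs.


Step 1: z*J = 2*1.021 = 2.042 eV
Step 2: Convert to Joules: 2.042*1.602e-19 = 3.271e-19 J
Step 3: T_c = 3.271e-19 / 1.381e-23 = 2.369e+04 K

2.369e+04


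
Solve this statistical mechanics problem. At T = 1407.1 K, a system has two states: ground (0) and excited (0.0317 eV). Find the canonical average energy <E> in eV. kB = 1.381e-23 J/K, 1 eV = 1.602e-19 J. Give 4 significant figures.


Step 1: beta*E = 0.0317*1.602e-19/(1.381e-23*1407.1) = 0.2613
Step 2: exp(-beta*E) = 0.77
Step 3: <E> = 0.0317*0.77/(1+0.77) = 0.01379 eV

0.01379


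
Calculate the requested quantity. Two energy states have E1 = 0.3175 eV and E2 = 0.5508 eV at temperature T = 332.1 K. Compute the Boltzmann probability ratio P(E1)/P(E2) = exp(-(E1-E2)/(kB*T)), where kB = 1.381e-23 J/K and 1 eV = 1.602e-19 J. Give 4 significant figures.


Step 1: Compute energy difference dE = E1 - E2 = 0.3175 - 0.5508 = -0.2333 eV
Step 2: Convert to Joules: dE_J = -0.2333 * 1.602e-19 = -3.737e-20 J
Step 3: Compute exponent = -dE_J / (kB * T) = -(-3.737e-20) / (1.381e-23 * 332.1) = 8.149
Step 4: P(E1)/P(E2) = exp(8.149) = 3461

3461


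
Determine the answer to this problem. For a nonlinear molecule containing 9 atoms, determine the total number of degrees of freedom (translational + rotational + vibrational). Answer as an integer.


Step 1: Translational DOF = 3
Step 2: Rotational DOF (nonlinear) = 3
Step 3: Vibrational DOF = 3*9 - 6 = 21
Step 4: Total = 3 + 3 + 21 = 27

27
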